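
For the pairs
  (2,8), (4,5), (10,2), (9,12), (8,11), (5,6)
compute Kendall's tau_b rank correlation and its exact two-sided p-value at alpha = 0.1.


Step 1: Enumerate the 15 unordered pairs (i,j) with i<j and classify each by sign(x_j-x_i) * sign(y_j-y_i).
  (1,2):dx=+2,dy=-3->D; (1,3):dx=+8,dy=-6->D; (1,4):dx=+7,dy=+4->C; (1,5):dx=+6,dy=+3->C
  (1,6):dx=+3,dy=-2->D; (2,3):dx=+6,dy=-3->D; (2,4):dx=+5,dy=+7->C; (2,5):dx=+4,dy=+6->C
  (2,6):dx=+1,dy=+1->C; (3,4):dx=-1,dy=+10->D; (3,5):dx=-2,dy=+9->D; (3,6):dx=-5,dy=+4->D
  (4,5):dx=-1,dy=-1->C; (4,6):dx=-4,dy=-6->C; (5,6):dx=-3,dy=-5->C
Step 2: C = 8, D = 7, total pairs = 15.
Step 3: tau = (C - D)/(n(n-1)/2) = (8 - 7)/15 = 0.066667.
Step 4: Exact two-sided p-value (enumerate n! = 720 permutations of y under H0): p = 1.000000.
Step 5: alpha = 0.1. fail to reject H0.

tau_b = 0.0667 (C=8, D=7), p = 1.000000, fail to reject H0.


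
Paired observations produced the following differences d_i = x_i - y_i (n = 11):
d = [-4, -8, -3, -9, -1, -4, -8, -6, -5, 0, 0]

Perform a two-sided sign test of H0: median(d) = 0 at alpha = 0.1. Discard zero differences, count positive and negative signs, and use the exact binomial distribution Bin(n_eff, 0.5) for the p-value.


Step 1: Discard zero differences. Original n = 11; n_eff = number of nonzero differences = 9.
Nonzero differences (with sign): -4, -8, -3, -9, -1, -4, -8, -6, -5
Step 2: Count signs: positive = 0, negative = 9.
Step 3: Under H0: P(positive) = 0.5, so the number of positives S ~ Bin(9, 0.5).
Step 4: Two-sided exact p-value = sum of Bin(9,0.5) probabilities at or below the observed probability = 0.003906.
Step 5: alpha = 0.1. reject H0.

n_eff = 9, pos = 0, neg = 9, p = 0.003906, reject H0.


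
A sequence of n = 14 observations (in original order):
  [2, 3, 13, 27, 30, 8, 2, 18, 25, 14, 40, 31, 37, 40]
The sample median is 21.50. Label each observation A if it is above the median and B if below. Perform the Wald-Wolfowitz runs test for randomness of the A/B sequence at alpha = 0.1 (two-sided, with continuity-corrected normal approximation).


Step 1: Compute median = 21.50; label A = above, B = below.
Labels in order: BBBAABBBABAAAA  (n_A = 7, n_B = 7)
Step 2: Count runs R = 6.
Step 3: Under H0 (random ordering), E[R] = 2*n_A*n_B/(n_A+n_B) + 1 = 2*7*7/14 + 1 = 8.0000.
        Var[R] = 2*n_A*n_B*(2*n_A*n_B - n_A - n_B) / ((n_A+n_B)^2 * (n_A+n_B-1)) = 8232/2548 = 3.2308.
        SD[R] = 1.7974.
Step 4: Continuity-corrected z = (R + 0.5 - E[R]) / SD[R] = (6 + 0.5 - 8.0000) / 1.7974 = -0.8345.
Step 5: Two-sided p-value via normal approximation = 2*(1 - Phi(|z|)) = 0.403986.
Step 6: alpha = 0.1. fail to reject H0.

R = 6, z = -0.8345, p = 0.403986, fail to reject H0.


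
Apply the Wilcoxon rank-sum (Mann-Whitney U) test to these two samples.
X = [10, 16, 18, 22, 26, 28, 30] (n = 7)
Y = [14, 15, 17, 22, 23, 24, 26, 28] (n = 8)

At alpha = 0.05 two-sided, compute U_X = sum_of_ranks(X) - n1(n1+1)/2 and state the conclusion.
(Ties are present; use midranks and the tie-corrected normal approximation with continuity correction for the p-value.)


Step 1: Combine and sort all 15 observations; assign midranks.
sorted (value, group): (10,X), (14,Y), (15,Y), (16,X), (17,Y), (18,X), (22,X), (22,Y), (23,Y), (24,Y), (26,X), (26,Y), (28,X), (28,Y), (30,X)
ranks: 10->1, 14->2, 15->3, 16->4, 17->5, 18->6, 22->7.5, 22->7.5, 23->9, 24->10, 26->11.5, 26->11.5, 28->13.5, 28->13.5, 30->15
Step 2: Rank sum for X: R1 = 1 + 4 + 6 + 7.5 + 11.5 + 13.5 + 15 = 58.5.
Step 3: U_X = R1 - n1(n1+1)/2 = 58.5 - 7*8/2 = 58.5 - 28 = 30.5.
       U_Y = n1*n2 - U_X = 56 - 30.5 = 25.5.
Step 4: Ties are present, so use the tie-corrected normal approximation (with continuity correction) for the p-value.
Step 5: p-value = 0.816478; compare to alpha = 0.05. fail to reject H0.

U_X = 30.5, p = 0.816478, fail to reject H0 at alpha = 0.05.


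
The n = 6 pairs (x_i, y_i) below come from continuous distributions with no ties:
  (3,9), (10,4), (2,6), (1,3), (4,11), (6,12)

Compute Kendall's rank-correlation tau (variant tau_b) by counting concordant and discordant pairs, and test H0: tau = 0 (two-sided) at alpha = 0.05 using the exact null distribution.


Step 1: Enumerate the 15 unordered pairs (i,j) with i<j and classify each by sign(x_j-x_i) * sign(y_j-y_i).
  (1,2):dx=+7,dy=-5->D; (1,3):dx=-1,dy=-3->C; (1,4):dx=-2,dy=-6->C; (1,5):dx=+1,dy=+2->C
  (1,6):dx=+3,dy=+3->C; (2,3):dx=-8,dy=+2->D; (2,4):dx=-9,dy=-1->C; (2,5):dx=-6,dy=+7->D
  (2,6):dx=-4,dy=+8->D; (3,4):dx=-1,dy=-3->C; (3,5):dx=+2,dy=+5->C; (3,6):dx=+4,dy=+6->C
  (4,5):dx=+3,dy=+8->C; (4,6):dx=+5,dy=+9->C; (5,6):dx=+2,dy=+1->C
Step 2: C = 11, D = 4, total pairs = 15.
Step 3: tau = (C - D)/(n(n-1)/2) = (11 - 4)/15 = 0.466667.
Step 4: Exact two-sided p-value (enumerate n! = 720 permutations of y under H0): p = 0.272222.
Step 5: alpha = 0.05. fail to reject H0.

tau_b = 0.4667 (C=11, D=4), p = 0.272222, fail to reject H0.


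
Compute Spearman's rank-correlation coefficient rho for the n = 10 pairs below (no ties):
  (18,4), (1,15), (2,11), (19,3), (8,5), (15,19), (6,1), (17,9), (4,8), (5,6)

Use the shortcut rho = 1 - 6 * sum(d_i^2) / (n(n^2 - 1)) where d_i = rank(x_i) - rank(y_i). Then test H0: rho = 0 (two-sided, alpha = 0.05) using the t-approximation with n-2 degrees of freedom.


Step 1: Rank x and y separately (midranks; no ties here).
rank(x): 18->9, 1->1, 2->2, 19->10, 8->6, 15->7, 6->5, 17->8, 4->3, 5->4
rank(y): 4->3, 15->9, 11->8, 3->2, 5->4, 19->10, 1->1, 9->7, 8->6, 6->5
Step 2: d_i = R_x(i) - R_y(i); compute d_i^2.
  (9-3)^2=36, (1-9)^2=64, (2-8)^2=36, (10-2)^2=64, (6-4)^2=4, (7-10)^2=9, (5-1)^2=16, (8-7)^2=1, (3-6)^2=9, (4-5)^2=1
sum(d^2) = 240.
Step 3: rho = 1 - 6*240 / (10*(10^2 - 1)) = 1 - 1440/990 = -0.454545.
Step 4: Under H0, t = rho * sqrt((n-2)/(1-rho^2)) = -1.4434 ~ t(8).
Step 5: Two-sided p-value from the t-distribution with 8 df = 0.186905.
Step 6: alpha = 0.05. fail to reject H0.

rho = -0.4545, p = 0.186905, fail to reject H0 at alpha = 0.05.


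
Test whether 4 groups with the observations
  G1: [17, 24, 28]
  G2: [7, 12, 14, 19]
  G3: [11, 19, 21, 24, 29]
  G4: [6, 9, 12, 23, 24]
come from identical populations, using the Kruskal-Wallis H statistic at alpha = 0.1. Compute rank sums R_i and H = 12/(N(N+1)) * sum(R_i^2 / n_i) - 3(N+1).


Step 1: Combine all N = 17 observations and assign midranks.
sorted (value, group, rank): (6,G4,1), (7,G2,2), (9,G4,3), (11,G3,4), (12,G2,5.5), (12,G4,5.5), (14,G2,7), (17,G1,8), (19,G2,9.5), (19,G3,9.5), (21,G3,11), (23,G4,12), (24,G1,14), (24,G3,14), (24,G4,14), (28,G1,16), (29,G3,17)
Step 2: Sum ranks within each group.
R_1 = 38 (n_1 = 3)
R_2 = 24 (n_2 = 4)
R_3 = 55.5 (n_3 = 5)
R_4 = 35.5 (n_4 = 5)
Step 3: H = 12/(N(N+1)) * sum(R_i^2/n_i) - 3(N+1)
     = 12/(17*18) * (38^2/3 + 24^2/4 + 55.5^2/5 + 35.5^2/5) - 3*18
     = 0.039216 * 1493.43 - 54
     = 4.566013.
Step 4: Ties present; correction factor C = 1 - 36/(17^3 - 17) = 0.992647. Corrected H = 4.566013 / 0.992647 = 4.599835.
Step 5: Under H0, H ~ chi^2(3); p-value = 0.203556.
Step 6: alpha = 0.1. fail to reject H0.

H = 4.5998, df = 3, p = 0.203556, fail to reject H0.


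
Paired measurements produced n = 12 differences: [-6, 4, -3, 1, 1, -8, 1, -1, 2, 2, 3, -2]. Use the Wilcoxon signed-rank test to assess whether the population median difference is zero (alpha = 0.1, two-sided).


Step 1: Drop any zero differences (none here) and take |d_i|.
|d| = [6, 4, 3, 1, 1, 8, 1, 1, 2, 2, 3, 2]
Step 2: Midrank |d_i| (ties get averaged ranks).
ranks: |6|->11, |4|->10, |3|->8.5, |1|->2.5, |1|->2.5, |8|->12, |1|->2.5, |1|->2.5, |2|->6, |2|->6, |3|->8.5, |2|->6
Step 3: Attach original signs; sum ranks with positive sign and with negative sign.
W+ = 10 + 2.5 + 2.5 + 2.5 + 6 + 6 + 8.5 = 38
W- = 11 + 8.5 + 12 + 2.5 + 6 = 40
(Check: W+ + W- = 78 should equal n(n+1)/2 = 78.)
Step 4: Test statistic W = min(W+, W-) = 38.
Step 5: Ties in |d|, so use the tie-corrected normal approximation.
        E[W] = n(n+1)/4 = 12*13/4 = 39.
        Tie groups: |d|=1 (t=4), |d|=2 (t=3), |d|=3 (t=2); sum(t^3 - t) = 90.
        Var[W] = n(n+1)(2n+1)/24 - sum(t^3-t)/48 = 3900/24 - 90/48 = 160.625.
        z = (W - E[W]) / sqrt(Var[W]) = (38 - 39) / 12.6738 = -0.0789.
        Two-sided p = 2*Phi(z) = 0.937110.
Step 6: alpha = 0.1. fail to reject H0.

W+ = 38, W- = 40, W = min = 38, p = 0.937110, fail to reject H0.


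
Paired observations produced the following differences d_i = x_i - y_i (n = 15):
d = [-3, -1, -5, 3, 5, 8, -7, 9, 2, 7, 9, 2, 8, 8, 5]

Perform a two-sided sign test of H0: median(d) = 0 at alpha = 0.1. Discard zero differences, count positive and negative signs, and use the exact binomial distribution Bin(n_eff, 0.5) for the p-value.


Step 1: Discard zero differences. Original n = 15; n_eff = number of nonzero differences = 15.
Nonzero differences (with sign): -3, -1, -5, +3, +5, +8, -7, +9, +2, +7, +9, +2, +8, +8, +5
Step 2: Count signs: positive = 11, negative = 4.
Step 3: Under H0: P(positive) = 0.5, so the number of positives S ~ Bin(15, 0.5).
Step 4: Two-sided exact p-value = sum of Bin(15,0.5) probabilities at or below the observed probability = 0.118469.
Step 5: alpha = 0.1. fail to reject H0.

n_eff = 15, pos = 11, neg = 4, p = 0.118469, fail to reject H0.


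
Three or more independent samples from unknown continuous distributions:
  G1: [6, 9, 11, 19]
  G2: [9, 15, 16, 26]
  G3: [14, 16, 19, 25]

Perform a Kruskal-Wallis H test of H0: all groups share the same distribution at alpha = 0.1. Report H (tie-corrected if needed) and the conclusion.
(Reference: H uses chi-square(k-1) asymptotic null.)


Step 1: Combine all N = 12 observations and assign midranks.
sorted (value, group, rank): (6,G1,1), (9,G1,2.5), (9,G2,2.5), (11,G1,4), (14,G3,5), (15,G2,6), (16,G2,7.5), (16,G3,7.5), (19,G1,9.5), (19,G3,9.5), (25,G3,11), (26,G2,12)
Step 2: Sum ranks within each group.
R_1 = 17 (n_1 = 4)
R_2 = 28 (n_2 = 4)
R_3 = 33 (n_3 = 4)
Step 3: H = 12/(N(N+1)) * sum(R_i^2/n_i) - 3(N+1)
     = 12/(12*13) * (17^2/4 + 28^2/4 + 33^2/4) - 3*13
     = 0.076923 * 540.5 - 39
     = 2.576923.
Step 4: Ties present; correction factor C = 1 - 18/(12^3 - 12) = 0.989510. Corrected H = 2.576923 / 0.989510 = 2.604240.
Step 5: Under H0, H ~ chi^2(2); p-value = 0.271955.
Step 6: alpha = 0.1. fail to reject H0.

H = 2.6042, df = 2, p = 0.271955, fail to reject H0.


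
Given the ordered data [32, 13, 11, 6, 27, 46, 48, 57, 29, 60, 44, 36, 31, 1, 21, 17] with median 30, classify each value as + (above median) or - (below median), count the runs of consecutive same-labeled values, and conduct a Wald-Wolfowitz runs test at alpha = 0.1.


Step 1: Compute median = 30; label A = above, B = below.
Labels in order: ABBBBAAABAAAABBB  (n_A = 8, n_B = 8)
Step 2: Count runs R = 6.
Step 3: Under H0 (random ordering), E[R] = 2*n_A*n_B/(n_A+n_B) + 1 = 2*8*8/16 + 1 = 9.0000.
        Var[R] = 2*n_A*n_B*(2*n_A*n_B - n_A - n_B) / ((n_A+n_B)^2 * (n_A+n_B-1)) = 14336/3840 = 3.7333.
        SD[R] = 1.9322.
Step 4: Continuity-corrected z = (R + 0.5 - E[R]) / SD[R] = (6 + 0.5 - 9.0000) / 1.9322 = -1.2939.
Step 5: Two-sided p-value via normal approximation = 2*(1 - Phi(|z|)) = 0.195709.
Step 6: alpha = 0.1. fail to reject H0.

R = 6, z = -1.2939, p = 0.195709, fail to reject H0.


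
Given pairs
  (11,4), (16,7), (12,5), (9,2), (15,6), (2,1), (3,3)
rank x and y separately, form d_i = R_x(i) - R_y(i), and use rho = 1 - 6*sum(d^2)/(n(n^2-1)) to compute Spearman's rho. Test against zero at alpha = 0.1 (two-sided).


Step 1: Rank x and y separately (midranks; no ties here).
rank(x): 11->4, 16->7, 12->5, 9->3, 15->6, 2->1, 3->2
rank(y): 4->4, 7->7, 5->5, 2->2, 6->6, 1->1, 3->3
Step 2: d_i = R_x(i) - R_y(i); compute d_i^2.
  (4-4)^2=0, (7-7)^2=0, (5-5)^2=0, (3-2)^2=1, (6-6)^2=0, (1-1)^2=0, (2-3)^2=1
sum(d^2) = 2.
Step 3: rho = 1 - 6*2 / (7*(7^2 - 1)) = 1 - 12/336 = 0.964286.
Step 4: Under H0, t = rho * sqrt((n-2)/(1-rho^2)) = 8.1408 ~ t(5).
Step 5: Two-sided p-value from the t-distribution with 5 df = 0.000454.
Step 6: alpha = 0.1. reject H0.

rho = 0.9643, p = 0.000454, reject H0 at alpha = 0.1.


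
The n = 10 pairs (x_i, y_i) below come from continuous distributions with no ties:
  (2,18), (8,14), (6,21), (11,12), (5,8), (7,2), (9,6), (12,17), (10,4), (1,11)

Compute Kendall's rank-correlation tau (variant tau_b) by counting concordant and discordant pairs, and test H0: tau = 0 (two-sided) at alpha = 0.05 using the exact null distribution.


Step 1: Enumerate the 45 unordered pairs (i,j) with i<j and classify each by sign(x_j-x_i) * sign(y_j-y_i).
  (1,2):dx=+6,dy=-4->D; (1,3):dx=+4,dy=+3->C; (1,4):dx=+9,dy=-6->D; (1,5):dx=+3,dy=-10->D
  (1,6):dx=+5,dy=-16->D; (1,7):dx=+7,dy=-12->D; (1,8):dx=+10,dy=-1->D; (1,9):dx=+8,dy=-14->D
  (1,10):dx=-1,dy=-7->C; (2,3):dx=-2,dy=+7->D; (2,4):dx=+3,dy=-2->D; (2,5):dx=-3,dy=-6->C
  (2,6):dx=-1,dy=-12->C; (2,7):dx=+1,dy=-8->D; (2,8):dx=+4,dy=+3->C; (2,9):dx=+2,dy=-10->D
  (2,10):dx=-7,dy=-3->C; (3,4):dx=+5,dy=-9->D; (3,5):dx=-1,dy=-13->C; (3,6):dx=+1,dy=-19->D
  (3,7):dx=+3,dy=-15->D; (3,8):dx=+6,dy=-4->D; (3,9):dx=+4,dy=-17->D; (3,10):dx=-5,dy=-10->C
  (4,5):dx=-6,dy=-4->C; (4,6):dx=-4,dy=-10->C; (4,7):dx=-2,dy=-6->C; (4,8):dx=+1,dy=+5->C
  (4,9):dx=-1,dy=-8->C; (4,10):dx=-10,dy=-1->C; (5,6):dx=+2,dy=-6->D; (5,7):dx=+4,dy=-2->D
  (5,8):dx=+7,dy=+9->C; (5,9):dx=+5,dy=-4->D; (5,10):dx=-4,dy=+3->D; (6,7):dx=+2,dy=+4->C
  (6,8):dx=+5,dy=+15->C; (6,9):dx=+3,dy=+2->C; (6,10):dx=-6,dy=+9->D; (7,8):dx=+3,dy=+11->C
  (7,9):dx=+1,dy=-2->D; (7,10):dx=-8,dy=+5->D; (8,9):dx=-2,dy=-13->C; (8,10):dx=-11,dy=-6->C
  (9,10):dx=-9,dy=+7->D
Step 2: C = 21, D = 24, total pairs = 45.
Step 3: tau = (C - D)/(n(n-1)/2) = (21 - 24)/45 = -0.066667.
Step 4: Exact two-sided p-value (enumerate n! = 3628800 permutations of y under H0): p = 0.861801.
Step 5: alpha = 0.05. fail to reject H0.

tau_b = -0.0667 (C=21, D=24), p = 0.861801, fail to reject H0.


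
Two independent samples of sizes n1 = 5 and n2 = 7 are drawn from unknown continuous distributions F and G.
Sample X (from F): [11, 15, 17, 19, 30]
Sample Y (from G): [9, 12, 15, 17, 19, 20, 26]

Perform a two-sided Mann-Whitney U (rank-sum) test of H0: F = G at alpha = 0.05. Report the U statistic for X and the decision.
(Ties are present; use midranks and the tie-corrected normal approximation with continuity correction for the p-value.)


Step 1: Combine and sort all 12 observations; assign midranks.
sorted (value, group): (9,Y), (11,X), (12,Y), (15,X), (15,Y), (17,X), (17,Y), (19,X), (19,Y), (20,Y), (26,Y), (30,X)
ranks: 9->1, 11->2, 12->3, 15->4.5, 15->4.5, 17->6.5, 17->6.5, 19->8.5, 19->8.5, 20->10, 26->11, 30->12
Step 2: Rank sum for X: R1 = 2 + 4.5 + 6.5 + 8.5 + 12 = 33.5.
Step 3: U_X = R1 - n1(n1+1)/2 = 33.5 - 5*6/2 = 33.5 - 15 = 18.5.
       U_Y = n1*n2 - U_X = 35 - 18.5 = 16.5.
Step 4: Ties are present, so use the tie-corrected normal approximation (with continuity correction) for the p-value.
Step 5: p-value = 0.934942; compare to alpha = 0.05. fail to reject H0.

U_X = 18.5, p = 0.934942, fail to reject H0 at alpha = 0.05.


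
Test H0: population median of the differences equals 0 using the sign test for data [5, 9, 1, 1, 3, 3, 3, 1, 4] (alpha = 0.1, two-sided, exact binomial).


Step 1: Discard zero differences. Original n = 9; n_eff = number of nonzero differences = 9.
Nonzero differences (with sign): +5, +9, +1, +1, +3, +3, +3, +1, +4
Step 2: Count signs: positive = 9, negative = 0.
Step 3: Under H0: P(positive) = 0.5, so the number of positives S ~ Bin(9, 0.5).
Step 4: Two-sided exact p-value = sum of Bin(9,0.5) probabilities at or below the observed probability = 0.003906.
Step 5: alpha = 0.1. reject H0.

n_eff = 9, pos = 9, neg = 0, p = 0.003906, reject H0.


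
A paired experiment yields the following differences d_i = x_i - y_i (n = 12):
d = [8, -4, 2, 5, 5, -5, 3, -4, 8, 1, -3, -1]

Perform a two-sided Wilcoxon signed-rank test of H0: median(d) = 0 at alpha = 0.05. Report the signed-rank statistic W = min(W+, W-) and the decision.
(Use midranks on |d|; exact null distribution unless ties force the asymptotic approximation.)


Step 1: Drop any zero differences (none here) and take |d_i|.
|d| = [8, 4, 2, 5, 5, 5, 3, 4, 8, 1, 3, 1]
Step 2: Midrank |d_i| (ties get averaged ranks).
ranks: |8|->11.5, |4|->6.5, |2|->3, |5|->9, |5|->9, |5|->9, |3|->4.5, |4|->6.5, |8|->11.5, |1|->1.5, |3|->4.5, |1|->1.5
Step 3: Attach original signs; sum ranks with positive sign and with negative sign.
W+ = 11.5 + 3 + 9 + 9 + 4.5 + 11.5 + 1.5 = 50
W- = 6.5 + 9 + 6.5 + 4.5 + 1.5 = 28
(Check: W+ + W- = 78 should equal n(n+1)/2 = 78.)
Step 4: Test statistic W = min(W+, W-) = 28.
Step 5: Ties in |d|, so use the tie-corrected normal approximation.
        E[W] = n(n+1)/4 = 12*13/4 = 39.
        Tie groups: |d|=1 (t=2), |d|=3 (t=2), |d|=4 (t=2), |d|=5 (t=3), |d|=8 (t=2); sum(t^3 - t) = 48.
        Var[W] = n(n+1)(2n+1)/24 - sum(t^3-t)/48 = 3900/24 - 48/48 = 161.5.
        z = (W - E[W]) / sqrt(Var[W]) = (28 - 39) / 12.7083 = -0.8656.
        Two-sided p = 2*Phi(z) = 0.386721.
Step 6: alpha = 0.05. fail to reject H0.

W+ = 50, W- = 28, W = min = 28, p = 0.386721, fail to reject H0.


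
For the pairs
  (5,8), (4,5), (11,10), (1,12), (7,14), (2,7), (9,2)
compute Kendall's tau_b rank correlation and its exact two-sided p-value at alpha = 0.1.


Step 1: Enumerate the 21 unordered pairs (i,j) with i<j and classify each by sign(x_j-x_i) * sign(y_j-y_i).
  (1,2):dx=-1,dy=-3->C; (1,3):dx=+6,dy=+2->C; (1,4):dx=-4,dy=+4->D; (1,5):dx=+2,dy=+6->C
  (1,6):dx=-3,dy=-1->C; (1,7):dx=+4,dy=-6->D; (2,3):dx=+7,dy=+5->C; (2,4):dx=-3,dy=+7->D
  (2,5):dx=+3,dy=+9->C; (2,6):dx=-2,dy=+2->D; (2,7):dx=+5,dy=-3->D; (3,4):dx=-10,dy=+2->D
  (3,5):dx=-4,dy=+4->D; (3,6):dx=-9,dy=-3->C; (3,7):dx=-2,dy=-8->C; (4,5):dx=+6,dy=+2->C
  (4,6):dx=+1,dy=-5->D; (4,7):dx=+8,dy=-10->D; (5,6):dx=-5,dy=-7->C; (5,7):dx=+2,dy=-12->D
  (6,7):dx=+7,dy=-5->D
Step 2: C = 10, D = 11, total pairs = 21.
Step 3: tau = (C - D)/(n(n-1)/2) = (10 - 11)/21 = -0.047619.
Step 4: Exact two-sided p-value (enumerate n! = 5040 permutations of y under H0): p = 1.000000.
Step 5: alpha = 0.1. fail to reject H0.

tau_b = -0.0476 (C=10, D=11), p = 1.000000, fail to reject H0.


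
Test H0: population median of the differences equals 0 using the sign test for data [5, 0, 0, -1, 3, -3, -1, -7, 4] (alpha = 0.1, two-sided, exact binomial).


Step 1: Discard zero differences. Original n = 9; n_eff = number of nonzero differences = 7.
Nonzero differences (with sign): +5, -1, +3, -3, -1, -7, +4
Step 2: Count signs: positive = 3, negative = 4.
Step 3: Under H0: P(positive) = 0.5, so the number of positives S ~ Bin(7, 0.5).
Step 4: Two-sided exact p-value = sum of Bin(7,0.5) probabilities at or below the observed probability = 1.000000.
Step 5: alpha = 0.1. fail to reject H0.

n_eff = 7, pos = 3, neg = 4, p = 1.000000, fail to reject H0.


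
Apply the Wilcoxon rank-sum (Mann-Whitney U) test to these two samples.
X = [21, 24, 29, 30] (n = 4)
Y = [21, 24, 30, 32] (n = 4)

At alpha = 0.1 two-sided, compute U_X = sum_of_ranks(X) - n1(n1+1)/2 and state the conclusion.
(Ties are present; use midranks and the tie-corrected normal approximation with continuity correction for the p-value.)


Step 1: Combine and sort all 8 observations; assign midranks.
sorted (value, group): (21,X), (21,Y), (24,X), (24,Y), (29,X), (30,X), (30,Y), (32,Y)
ranks: 21->1.5, 21->1.5, 24->3.5, 24->3.5, 29->5, 30->6.5, 30->6.5, 32->8
Step 2: Rank sum for X: R1 = 1.5 + 3.5 + 5 + 6.5 = 16.5.
Step 3: U_X = R1 - n1(n1+1)/2 = 16.5 - 4*5/2 = 16.5 - 10 = 6.5.
       U_Y = n1*n2 - U_X = 16 - 6.5 = 9.5.
Step 4: Ties are present, so use the tie-corrected normal approximation (with continuity correction) for the p-value.
Step 5: p-value = 0.768779; compare to alpha = 0.1. fail to reject H0.

U_X = 6.5, p = 0.768779, fail to reject H0 at alpha = 0.1.


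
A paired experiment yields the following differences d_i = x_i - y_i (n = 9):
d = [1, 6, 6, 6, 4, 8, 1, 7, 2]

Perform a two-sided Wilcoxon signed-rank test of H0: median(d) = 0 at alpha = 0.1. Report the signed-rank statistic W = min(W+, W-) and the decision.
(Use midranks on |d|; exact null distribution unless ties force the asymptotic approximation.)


Step 1: Drop any zero differences (none here) and take |d_i|.
|d| = [1, 6, 6, 6, 4, 8, 1, 7, 2]
Step 2: Midrank |d_i| (ties get averaged ranks).
ranks: |1|->1.5, |6|->6, |6|->6, |6|->6, |4|->4, |8|->9, |1|->1.5, |7|->8, |2|->3
Step 3: Attach original signs; sum ranks with positive sign and with negative sign.
W+ = 1.5 + 6 + 6 + 6 + 4 + 9 + 1.5 + 8 + 3 = 45
W- = 0 = 0
(Check: W+ + W- = 45 should equal n(n+1)/2 = 45.)
Step 4: Test statistic W = min(W+, W-) = 0.
Step 5: Ties in |d|, so use the tie-corrected normal approximation.
        E[W] = n(n+1)/4 = 9*10/4 = 22.5.
        Tie groups: |d|=1 (t=2), |d|=6 (t=3); sum(t^3 - t) = 30.
        Var[W] = n(n+1)(2n+1)/24 - sum(t^3-t)/48 = 1710/24 - 30/48 = 70.625.
        z = (W - E[W]) / sqrt(Var[W]) = (0 - 22.5) / 8.4039 = -2.6773.
        Two-sided p = 2*Phi(z) = 0.007421.
Step 6: alpha = 0.1. reject H0.

W+ = 45, W- = 0, W = min = 0, p = 0.007421, reject H0.


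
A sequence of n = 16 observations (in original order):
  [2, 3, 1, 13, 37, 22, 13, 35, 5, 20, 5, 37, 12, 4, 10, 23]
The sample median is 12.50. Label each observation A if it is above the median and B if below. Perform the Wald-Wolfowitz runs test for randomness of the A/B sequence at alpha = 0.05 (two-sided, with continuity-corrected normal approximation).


Step 1: Compute median = 12.50; label A = above, B = below.
Labels in order: BBBAAAAABABABBBA  (n_A = 8, n_B = 8)
Step 2: Count runs R = 8.
Step 3: Under H0 (random ordering), E[R] = 2*n_A*n_B/(n_A+n_B) + 1 = 2*8*8/16 + 1 = 9.0000.
        Var[R] = 2*n_A*n_B*(2*n_A*n_B - n_A - n_B) / ((n_A+n_B)^2 * (n_A+n_B-1)) = 14336/3840 = 3.7333.
        SD[R] = 1.9322.
Step 4: Continuity-corrected z = (R + 0.5 - E[R]) / SD[R] = (8 + 0.5 - 9.0000) / 1.9322 = -0.2588.
Step 5: Two-sided p-value via normal approximation = 2*(1 - Phi(|z|)) = 0.795809.
Step 6: alpha = 0.05. fail to reject H0.

R = 8, z = -0.2588, p = 0.795809, fail to reject H0.


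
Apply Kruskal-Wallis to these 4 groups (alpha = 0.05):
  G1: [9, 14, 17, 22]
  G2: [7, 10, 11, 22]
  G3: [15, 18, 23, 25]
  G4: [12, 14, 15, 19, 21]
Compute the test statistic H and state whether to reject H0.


Step 1: Combine all N = 17 observations and assign midranks.
sorted (value, group, rank): (7,G2,1), (9,G1,2), (10,G2,3), (11,G2,4), (12,G4,5), (14,G1,6.5), (14,G4,6.5), (15,G3,8.5), (15,G4,8.5), (17,G1,10), (18,G3,11), (19,G4,12), (21,G4,13), (22,G1,14.5), (22,G2,14.5), (23,G3,16), (25,G3,17)
Step 2: Sum ranks within each group.
R_1 = 33 (n_1 = 4)
R_2 = 22.5 (n_2 = 4)
R_3 = 52.5 (n_3 = 4)
R_4 = 45 (n_4 = 5)
Step 3: H = 12/(N(N+1)) * sum(R_i^2/n_i) - 3(N+1)
     = 12/(17*18) * (33^2/4 + 22.5^2/4 + 52.5^2/4 + 45^2/5) - 3*18
     = 0.039216 * 1492.88 - 54
     = 4.544118.
Step 4: Ties present; correction factor C = 1 - 18/(17^3 - 17) = 0.996324. Corrected H = 4.544118 / 0.996324 = 4.560886.
Step 5: Under H0, H ~ chi^2(3); p-value = 0.206923.
Step 6: alpha = 0.05. fail to reject H0.

H = 4.5609, df = 3, p = 0.206923, fail to reject H0.


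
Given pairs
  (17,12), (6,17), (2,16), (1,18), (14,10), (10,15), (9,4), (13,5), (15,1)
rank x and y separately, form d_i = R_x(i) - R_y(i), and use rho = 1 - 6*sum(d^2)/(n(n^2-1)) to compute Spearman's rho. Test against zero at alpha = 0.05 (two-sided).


Step 1: Rank x and y separately (midranks; no ties here).
rank(x): 17->9, 6->3, 2->2, 1->1, 14->7, 10->5, 9->4, 13->6, 15->8
rank(y): 12->5, 17->8, 16->7, 18->9, 10->4, 15->6, 4->2, 5->3, 1->1
Step 2: d_i = R_x(i) - R_y(i); compute d_i^2.
  (9-5)^2=16, (3-8)^2=25, (2-7)^2=25, (1-9)^2=64, (7-4)^2=9, (5-6)^2=1, (4-2)^2=4, (6-3)^2=9, (8-1)^2=49
sum(d^2) = 202.
Step 3: rho = 1 - 6*202 / (9*(9^2 - 1)) = 1 - 1212/720 = -0.683333.
Step 4: Under H0, t = rho * sqrt((n-2)/(1-rho^2)) = -2.4763 ~ t(7).
Step 5: Two-sided p-value from the t-distribution with 7 df = 0.042442.
Step 6: alpha = 0.05. reject H0.

rho = -0.6833, p = 0.042442, reject H0 at alpha = 0.05.


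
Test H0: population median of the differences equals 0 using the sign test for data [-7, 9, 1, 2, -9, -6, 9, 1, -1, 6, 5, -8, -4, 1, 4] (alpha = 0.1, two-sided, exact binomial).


Step 1: Discard zero differences. Original n = 15; n_eff = number of nonzero differences = 15.
Nonzero differences (with sign): -7, +9, +1, +2, -9, -6, +9, +1, -1, +6, +5, -8, -4, +1, +4
Step 2: Count signs: positive = 9, negative = 6.
Step 3: Under H0: P(positive) = 0.5, so the number of positives S ~ Bin(15, 0.5).
Step 4: Two-sided exact p-value = sum of Bin(15,0.5) probabilities at or below the observed probability = 0.607239.
Step 5: alpha = 0.1. fail to reject H0.

n_eff = 15, pos = 9, neg = 6, p = 0.607239, fail to reject H0.


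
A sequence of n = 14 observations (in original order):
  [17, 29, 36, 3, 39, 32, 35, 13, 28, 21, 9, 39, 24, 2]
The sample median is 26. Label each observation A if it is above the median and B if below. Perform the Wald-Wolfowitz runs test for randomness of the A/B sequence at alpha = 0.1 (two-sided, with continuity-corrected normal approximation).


Step 1: Compute median = 26; label A = above, B = below.
Labels in order: BAABAAABABBABB  (n_A = 7, n_B = 7)
Step 2: Count runs R = 9.
Step 3: Under H0 (random ordering), E[R] = 2*n_A*n_B/(n_A+n_B) + 1 = 2*7*7/14 + 1 = 8.0000.
        Var[R] = 2*n_A*n_B*(2*n_A*n_B - n_A - n_B) / ((n_A+n_B)^2 * (n_A+n_B-1)) = 8232/2548 = 3.2308.
        SD[R] = 1.7974.
Step 4: Continuity-corrected z = (R - 0.5 - E[R]) / SD[R] = (9 - 0.5 - 8.0000) / 1.7974 = 0.2782.
Step 5: Two-sided p-value via normal approximation = 2*(1 - Phi(|z|)) = 0.780879.
Step 6: alpha = 0.1. fail to reject H0.

R = 9, z = 0.2782, p = 0.780879, fail to reject H0.


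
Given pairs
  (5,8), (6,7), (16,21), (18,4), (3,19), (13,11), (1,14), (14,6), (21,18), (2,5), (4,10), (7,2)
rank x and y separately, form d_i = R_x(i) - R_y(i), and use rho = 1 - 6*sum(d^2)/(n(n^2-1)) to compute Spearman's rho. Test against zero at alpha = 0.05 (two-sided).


Step 1: Rank x and y separately (midranks; no ties here).
rank(x): 5->5, 6->6, 16->10, 18->11, 3->3, 13->8, 1->1, 14->9, 21->12, 2->2, 4->4, 7->7
rank(y): 8->6, 7->5, 21->12, 4->2, 19->11, 11->8, 14->9, 6->4, 18->10, 5->3, 10->7, 2->1
Step 2: d_i = R_x(i) - R_y(i); compute d_i^2.
  (5-6)^2=1, (6-5)^2=1, (10-12)^2=4, (11-2)^2=81, (3-11)^2=64, (8-8)^2=0, (1-9)^2=64, (9-4)^2=25, (12-10)^2=4, (2-3)^2=1, (4-7)^2=9, (7-1)^2=36
sum(d^2) = 290.
Step 3: rho = 1 - 6*290 / (12*(12^2 - 1)) = 1 - 1740/1716 = -0.013986.
Step 4: Under H0, t = rho * sqrt((n-2)/(1-rho^2)) = -0.0442 ~ t(10).
Step 5: Two-sided p-value from the t-distribution with 10 df = 0.965590.
Step 6: alpha = 0.05. fail to reject H0.

rho = -0.0140, p = 0.965590, fail to reject H0 at alpha = 0.05.


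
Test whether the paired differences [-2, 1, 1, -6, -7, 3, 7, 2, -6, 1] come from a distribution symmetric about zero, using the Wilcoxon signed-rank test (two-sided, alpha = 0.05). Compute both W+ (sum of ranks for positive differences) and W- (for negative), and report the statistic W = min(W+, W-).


Step 1: Drop any zero differences (none here) and take |d_i|.
|d| = [2, 1, 1, 6, 7, 3, 7, 2, 6, 1]
Step 2: Midrank |d_i| (ties get averaged ranks).
ranks: |2|->4.5, |1|->2, |1|->2, |6|->7.5, |7|->9.5, |3|->6, |7|->9.5, |2|->4.5, |6|->7.5, |1|->2
Step 3: Attach original signs; sum ranks with positive sign and with negative sign.
W+ = 2 + 2 + 6 + 9.5 + 4.5 + 2 = 26
W- = 4.5 + 7.5 + 9.5 + 7.5 = 29
(Check: W+ + W- = 55 should equal n(n+1)/2 = 55.)
Step 4: Test statistic W = min(W+, W-) = 26.
Step 5: Ties in |d|, so use the tie-corrected normal approximation.
        E[W] = n(n+1)/4 = 10*11/4 = 27.5.
        Tie groups: |d|=1 (t=3), |d|=2 (t=2), |d|=6 (t=2), |d|=7 (t=2); sum(t^3 - t) = 42.
        Var[W] = n(n+1)(2n+1)/24 - sum(t^3-t)/48 = 2310/24 - 42/48 = 95.375.
        z = (W - E[W]) / sqrt(Var[W]) = (26 - 27.5) / 9.7660 = -0.1536.
        Two-sided p = 2*Phi(z) = 0.877930.
Step 6: alpha = 0.05. fail to reject H0.

W+ = 26, W- = 29, W = min = 26, p = 0.877930, fail to reject H0.


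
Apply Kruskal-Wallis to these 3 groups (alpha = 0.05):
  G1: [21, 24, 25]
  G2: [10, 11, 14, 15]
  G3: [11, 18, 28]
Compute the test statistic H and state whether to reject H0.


Step 1: Combine all N = 10 observations and assign midranks.
sorted (value, group, rank): (10,G2,1), (11,G2,2.5), (11,G3,2.5), (14,G2,4), (15,G2,5), (18,G3,6), (21,G1,7), (24,G1,8), (25,G1,9), (28,G3,10)
Step 2: Sum ranks within each group.
R_1 = 24 (n_1 = 3)
R_2 = 12.5 (n_2 = 4)
R_3 = 18.5 (n_3 = 3)
Step 3: H = 12/(N(N+1)) * sum(R_i^2/n_i) - 3(N+1)
     = 12/(10*11) * (24^2/3 + 12.5^2/4 + 18.5^2/3) - 3*11
     = 0.109091 * 345.146 - 33
     = 4.652273.
Step 4: Ties present; correction factor C = 1 - 6/(10^3 - 10) = 0.993939. Corrected H = 4.652273 / 0.993939 = 4.680640.
Step 5: Under H0, H ~ chi^2(2); p-value = 0.096297.
Step 6: alpha = 0.05. fail to reject H0.

H = 4.6806, df = 2, p = 0.096297, fail to reject H0.


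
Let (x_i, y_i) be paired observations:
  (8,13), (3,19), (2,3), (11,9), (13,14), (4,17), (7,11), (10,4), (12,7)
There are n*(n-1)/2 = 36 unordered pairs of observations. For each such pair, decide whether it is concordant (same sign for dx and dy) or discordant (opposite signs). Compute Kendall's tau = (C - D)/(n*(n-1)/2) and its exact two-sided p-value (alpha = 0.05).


Step 1: Enumerate the 36 unordered pairs (i,j) with i<j and classify each by sign(x_j-x_i) * sign(y_j-y_i).
  (1,2):dx=-5,dy=+6->D; (1,3):dx=-6,dy=-10->C; (1,4):dx=+3,dy=-4->D; (1,5):dx=+5,dy=+1->C
  (1,6):dx=-4,dy=+4->D; (1,7):dx=-1,dy=-2->C; (1,8):dx=+2,dy=-9->D; (1,9):dx=+4,dy=-6->D
  (2,3):dx=-1,dy=-16->C; (2,4):dx=+8,dy=-10->D; (2,5):dx=+10,dy=-5->D; (2,6):dx=+1,dy=-2->D
  (2,7):dx=+4,dy=-8->D; (2,8):dx=+7,dy=-15->D; (2,9):dx=+9,dy=-12->D; (3,4):dx=+9,dy=+6->C
  (3,5):dx=+11,dy=+11->C; (3,6):dx=+2,dy=+14->C; (3,7):dx=+5,dy=+8->C; (3,8):dx=+8,dy=+1->C
  (3,9):dx=+10,dy=+4->C; (4,5):dx=+2,dy=+5->C; (4,6):dx=-7,dy=+8->D; (4,7):dx=-4,dy=+2->D
  (4,8):dx=-1,dy=-5->C; (4,9):dx=+1,dy=-2->D; (5,6):dx=-9,dy=+3->D; (5,7):dx=-6,dy=-3->C
  (5,8):dx=-3,dy=-10->C; (5,9):dx=-1,dy=-7->C; (6,7):dx=+3,dy=-6->D; (6,8):dx=+6,dy=-13->D
  (6,9):dx=+8,dy=-10->D; (7,8):dx=+3,dy=-7->D; (7,9):dx=+5,dy=-4->D; (8,9):dx=+2,dy=+3->C
Step 2: C = 16, D = 20, total pairs = 36.
Step 3: tau = (C - D)/(n(n-1)/2) = (16 - 20)/36 = -0.111111.
Step 4: Exact two-sided p-value (enumerate n! = 362880 permutations of y under H0): p = 0.761414.
Step 5: alpha = 0.05. fail to reject H0.

tau_b = -0.1111 (C=16, D=20), p = 0.761414, fail to reject H0.


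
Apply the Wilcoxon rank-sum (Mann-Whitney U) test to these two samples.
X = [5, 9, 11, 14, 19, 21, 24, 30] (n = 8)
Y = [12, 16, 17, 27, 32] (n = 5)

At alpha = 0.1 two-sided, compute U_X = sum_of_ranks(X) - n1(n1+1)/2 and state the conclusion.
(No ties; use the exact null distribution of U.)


Step 1: Combine and sort all 13 observations; assign midranks.
sorted (value, group): (5,X), (9,X), (11,X), (12,Y), (14,X), (16,Y), (17,Y), (19,X), (21,X), (24,X), (27,Y), (30,X), (32,Y)
ranks: 5->1, 9->2, 11->3, 12->4, 14->5, 16->6, 17->7, 19->8, 21->9, 24->10, 27->11, 30->12, 32->13
Step 2: Rank sum for X: R1 = 1 + 2 + 3 + 5 + 8 + 9 + 10 + 12 = 50.
Step 3: U_X = R1 - n1(n1+1)/2 = 50 - 8*9/2 = 50 - 36 = 14.
       U_Y = n1*n2 - U_X = 40 - 14 = 26.
Step 4: No ties, so the exact null distribution of U (based on enumerating the C(13,8) = 1287 equally likely rank assignments) gives the two-sided p-value.
Step 5: p-value = 0.435120; compare to alpha = 0.1. fail to reject H0.

U_X = 14, p = 0.435120, fail to reject H0 at alpha = 0.1.


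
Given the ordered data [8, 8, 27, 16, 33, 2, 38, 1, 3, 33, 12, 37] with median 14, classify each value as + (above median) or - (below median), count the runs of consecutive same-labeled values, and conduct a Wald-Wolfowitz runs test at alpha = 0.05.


Step 1: Compute median = 14; label A = above, B = below.
Labels in order: BBAAABABBABA  (n_A = 6, n_B = 6)
Step 2: Count runs R = 8.
Step 3: Under H0 (random ordering), E[R] = 2*n_A*n_B/(n_A+n_B) + 1 = 2*6*6/12 + 1 = 7.0000.
        Var[R] = 2*n_A*n_B*(2*n_A*n_B - n_A - n_B) / ((n_A+n_B)^2 * (n_A+n_B-1)) = 4320/1584 = 2.7273.
        SD[R] = 1.6514.
Step 4: Continuity-corrected z = (R - 0.5 - E[R]) / SD[R] = (8 - 0.5 - 7.0000) / 1.6514 = 0.3028.
Step 5: Two-sided p-value via normal approximation = 2*(1 - Phi(|z|)) = 0.762069.
Step 6: alpha = 0.05. fail to reject H0.

R = 8, z = 0.3028, p = 0.762069, fail to reject H0.


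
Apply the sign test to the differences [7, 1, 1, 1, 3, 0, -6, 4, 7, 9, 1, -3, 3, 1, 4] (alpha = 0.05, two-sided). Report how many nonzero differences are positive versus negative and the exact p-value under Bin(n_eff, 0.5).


Step 1: Discard zero differences. Original n = 15; n_eff = number of nonzero differences = 14.
Nonzero differences (with sign): +7, +1, +1, +1, +3, -6, +4, +7, +9, +1, -3, +3, +1, +4
Step 2: Count signs: positive = 12, negative = 2.
Step 3: Under H0: P(positive) = 0.5, so the number of positives S ~ Bin(14, 0.5).
Step 4: Two-sided exact p-value = sum of Bin(14,0.5) probabilities at or below the observed probability = 0.012939.
Step 5: alpha = 0.05. reject H0.

n_eff = 14, pos = 12, neg = 2, p = 0.012939, reject H0.


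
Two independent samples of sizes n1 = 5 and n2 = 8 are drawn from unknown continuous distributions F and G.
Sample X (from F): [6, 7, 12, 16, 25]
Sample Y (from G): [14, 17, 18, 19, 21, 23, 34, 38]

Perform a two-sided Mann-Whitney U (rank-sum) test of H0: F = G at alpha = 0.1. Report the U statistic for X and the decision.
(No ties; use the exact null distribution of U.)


Step 1: Combine and sort all 13 observations; assign midranks.
sorted (value, group): (6,X), (7,X), (12,X), (14,Y), (16,X), (17,Y), (18,Y), (19,Y), (21,Y), (23,Y), (25,X), (34,Y), (38,Y)
ranks: 6->1, 7->2, 12->3, 14->4, 16->5, 17->6, 18->7, 19->8, 21->9, 23->10, 25->11, 34->12, 38->13
Step 2: Rank sum for X: R1 = 1 + 2 + 3 + 5 + 11 = 22.
Step 3: U_X = R1 - n1(n1+1)/2 = 22 - 5*6/2 = 22 - 15 = 7.
       U_Y = n1*n2 - U_X = 40 - 7 = 33.
Step 4: No ties, so the exact null distribution of U (based on enumerating the C(13,5) = 1287 equally likely rank assignments) gives the two-sided p-value.
Step 5: p-value = 0.065268; compare to alpha = 0.1. reject H0.

U_X = 7, p = 0.065268, reject H0 at alpha = 0.1.


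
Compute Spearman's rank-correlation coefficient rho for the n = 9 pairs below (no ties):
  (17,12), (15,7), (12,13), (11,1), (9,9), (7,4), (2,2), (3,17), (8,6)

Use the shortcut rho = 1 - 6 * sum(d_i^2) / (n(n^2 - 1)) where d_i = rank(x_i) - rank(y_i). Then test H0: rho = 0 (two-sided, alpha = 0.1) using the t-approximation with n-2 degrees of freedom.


Step 1: Rank x and y separately (midranks; no ties here).
rank(x): 17->9, 15->8, 12->7, 11->6, 9->5, 7->3, 2->1, 3->2, 8->4
rank(y): 12->7, 7->5, 13->8, 1->1, 9->6, 4->3, 2->2, 17->9, 6->4
Step 2: d_i = R_x(i) - R_y(i); compute d_i^2.
  (9-7)^2=4, (8-5)^2=9, (7-8)^2=1, (6-1)^2=25, (5-6)^2=1, (3-3)^2=0, (1-2)^2=1, (2-9)^2=49, (4-4)^2=0
sum(d^2) = 90.
Step 3: rho = 1 - 6*90 / (9*(9^2 - 1)) = 1 - 540/720 = 0.250000.
Step 4: Under H0, t = rho * sqrt((n-2)/(1-rho^2)) = 0.6831 ~ t(7).
Step 5: Two-sided p-value from the t-distribution with 7 df = 0.516490.
Step 6: alpha = 0.1. fail to reject H0.

rho = 0.2500, p = 0.516490, fail to reject H0 at alpha = 0.1.


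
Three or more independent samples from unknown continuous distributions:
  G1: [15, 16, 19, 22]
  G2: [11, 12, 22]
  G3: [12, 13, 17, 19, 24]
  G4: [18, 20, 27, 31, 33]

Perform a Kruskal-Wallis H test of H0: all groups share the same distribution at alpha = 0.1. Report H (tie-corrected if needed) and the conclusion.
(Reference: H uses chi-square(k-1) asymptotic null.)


Step 1: Combine all N = 17 observations and assign midranks.
sorted (value, group, rank): (11,G2,1), (12,G2,2.5), (12,G3,2.5), (13,G3,4), (15,G1,5), (16,G1,6), (17,G3,7), (18,G4,8), (19,G1,9.5), (19,G3,9.5), (20,G4,11), (22,G1,12.5), (22,G2,12.5), (24,G3,14), (27,G4,15), (31,G4,16), (33,G4,17)
Step 2: Sum ranks within each group.
R_1 = 33 (n_1 = 4)
R_2 = 16 (n_2 = 3)
R_3 = 37 (n_3 = 5)
R_4 = 67 (n_4 = 5)
Step 3: H = 12/(N(N+1)) * sum(R_i^2/n_i) - 3(N+1)
     = 12/(17*18) * (33^2/4 + 16^2/3 + 37^2/5 + 67^2/5) - 3*18
     = 0.039216 * 1529.18 - 54
     = 5.967974.
Step 4: Ties present; correction factor C = 1 - 18/(17^3 - 17) = 0.996324. Corrected H = 5.967974 / 0.996324 = 5.989996.
Step 5: Under H0, H ~ chi^2(3); p-value = 0.112098.
Step 6: alpha = 0.1. fail to reject H0.

H = 5.9900, df = 3, p = 0.112098, fail to reject H0.


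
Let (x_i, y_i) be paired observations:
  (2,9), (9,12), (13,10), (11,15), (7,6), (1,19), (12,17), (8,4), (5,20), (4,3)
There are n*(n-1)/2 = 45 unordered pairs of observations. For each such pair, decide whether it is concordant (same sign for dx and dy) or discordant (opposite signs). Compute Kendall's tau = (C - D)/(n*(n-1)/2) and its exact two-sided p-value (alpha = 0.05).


Step 1: Enumerate the 45 unordered pairs (i,j) with i<j and classify each by sign(x_j-x_i) * sign(y_j-y_i).
  (1,2):dx=+7,dy=+3->C; (1,3):dx=+11,dy=+1->C; (1,4):dx=+9,dy=+6->C; (1,5):dx=+5,dy=-3->D
  (1,6):dx=-1,dy=+10->D; (1,7):dx=+10,dy=+8->C; (1,8):dx=+6,dy=-5->D; (1,9):dx=+3,dy=+11->C
  (1,10):dx=+2,dy=-6->D; (2,3):dx=+4,dy=-2->D; (2,4):dx=+2,dy=+3->C; (2,5):dx=-2,dy=-6->C
  (2,6):dx=-8,dy=+7->D; (2,7):dx=+3,dy=+5->C; (2,8):dx=-1,dy=-8->C; (2,9):dx=-4,dy=+8->D
  (2,10):dx=-5,dy=-9->C; (3,4):dx=-2,dy=+5->D; (3,5):dx=-6,dy=-4->C; (3,6):dx=-12,dy=+9->D
  (3,7):dx=-1,dy=+7->D; (3,8):dx=-5,dy=-6->C; (3,9):dx=-8,dy=+10->D; (3,10):dx=-9,dy=-7->C
  (4,5):dx=-4,dy=-9->C; (4,6):dx=-10,dy=+4->D; (4,7):dx=+1,dy=+2->C; (4,8):dx=-3,dy=-11->C
  (4,9):dx=-6,dy=+5->D; (4,10):dx=-7,dy=-12->C; (5,6):dx=-6,dy=+13->D; (5,7):dx=+5,dy=+11->C
  (5,8):dx=+1,dy=-2->D; (5,9):dx=-2,dy=+14->D; (5,10):dx=-3,dy=-3->C; (6,7):dx=+11,dy=-2->D
  (6,8):dx=+7,dy=-15->D; (6,9):dx=+4,dy=+1->C; (6,10):dx=+3,dy=-16->D; (7,8):dx=-4,dy=-13->C
  (7,9):dx=-7,dy=+3->D; (7,10):dx=-8,dy=-14->C; (8,9):dx=-3,dy=+16->D; (8,10):dx=-4,dy=-1->C
  (9,10):dx=-1,dy=-17->C
Step 2: C = 24, D = 21, total pairs = 45.
Step 3: tau = (C - D)/(n(n-1)/2) = (24 - 21)/45 = 0.066667.
Step 4: Exact two-sided p-value (enumerate n! = 3628800 permutations of y under H0): p = 0.861801.
Step 5: alpha = 0.05. fail to reject H0.

tau_b = 0.0667 (C=24, D=21), p = 0.861801, fail to reject H0.


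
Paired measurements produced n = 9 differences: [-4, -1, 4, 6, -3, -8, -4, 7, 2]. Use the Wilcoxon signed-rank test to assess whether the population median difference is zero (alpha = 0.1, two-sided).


Step 1: Drop any zero differences (none here) and take |d_i|.
|d| = [4, 1, 4, 6, 3, 8, 4, 7, 2]
Step 2: Midrank |d_i| (ties get averaged ranks).
ranks: |4|->5, |1|->1, |4|->5, |6|->7, |3|->3, |8|->9, |4|->5, |7|->8, |2|->2
Step 3: Attach original signs; sum ranks with positive sign and with negative sign.
W+ = 5 + 7 + 8 + 2 = 22
W- = 5 + 1 + 3 + 9 + 5 = 23
(Check: W+ + W- = 45 should equal n(n+1)/2 = 45.)
Step 4: Test statistic W = min(W+, W-) = 22.
Step 5: Ties in |d|, so use the tie-corrected normal approximation.
        E[W] = n(n+1)/4 = 9*10/4 = 22.5.
        Tie groups: |d|=4 (t=3); sum(t^3 - t) = 24.
        Var[W] = n(n+1)(2n+1)/24 - sum(t^3-t)/48 = 1710/24 - 24/48 = 70.75.
        z = (W - E[W]) / sqrt(Var[W]) = (22 - 22.5) / 8.4113 = -0.0594.
        Two-sided p = 2*Phi(z) = 0.952599.
Step 6: alpha = 0.1. fail to reject H0.

W+ = 22, W- = 23, W = min = 22, p = 0.952599, fail to reject H0.


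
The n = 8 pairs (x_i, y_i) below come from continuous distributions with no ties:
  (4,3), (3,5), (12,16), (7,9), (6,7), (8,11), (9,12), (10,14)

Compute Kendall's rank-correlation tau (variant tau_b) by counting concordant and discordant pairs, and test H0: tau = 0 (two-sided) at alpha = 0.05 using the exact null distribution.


Step 1: Enumerate the 28 unordered pairs (i,j) with i<j and classify each by sign(x_j-x_i) * sign(y_j-y_i).
  (1,2):dx=-1,dy=+2->D; (1,3):dx=+8,dy=+13->C; (1,4):dx=+3,dy=+6->C; (1,5):dx=+2,dy=+4->C
  (1,6):dx=+4,dy=+8->C; (1,7):dx=+5,dy=+9->C; (1,8):dx=+6,dy=+11->C; (2,3):dx=+9,dy=+11->C
  (2,4):dx=+4,dy=+4->C; (2,5):dx=+3,dy=+2->C; (2,6):dx=+5,dy=+6->C; (2,7):dx=+6,dy=+7->C
  (2,8):dx=+7,dy=+9->C; (3,4):dx=-5,dy=-7->C; (3,5):dx=-6,dy=-9->C; (3,6):dx=-4,dy=-5->C
  (3,7):dx=-3,dy=-4->C; (3,8):dx=-2,dy=-2->C; (4,5):dx=-1,dy=-2->C; (4,6):dx=+1,dy=+2->C
  (4,7):dx=+2,dy=+3->C; (4,8):dx=+3,dy=+5->C; (5,6):dx=+2,dy=+4->C; (5,7):dx=+3,dy=+5->C
  (5,8):dx=+4,dy=+7->C; (6,7):dx=+1,dy=+1->C; (6,8):dx=+2,dy=+3->C; (7,8):dx=+1,dy=+2->C
Step 2: C = 27, D = 1, total pairs = 28.
Step 3: tau = (C - D)/(n(n-1)/2) = (27 - 1)/28 = 0.928571.
Step 4: Exact two-sided p-value (enumerate n! = 40320 permutations of y under H0): p = 0.000397.
Step 5: alpha = 0.05. reject H0.

tau_b = 0.9286 (C=27, D=1), p = 0.000397, reject H0.
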